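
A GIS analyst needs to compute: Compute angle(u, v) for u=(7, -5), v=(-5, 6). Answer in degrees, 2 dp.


u.v = -65, |u| = sqrt(74) = 8.6023, |v| = sqrt(61) = 7.8102
cos(theta) = u.v/(|u||v|) = -65/sqrt(4514) = -0.967459
theta = acos(-0.967459) = 165.34 degrees

165.34 degrees


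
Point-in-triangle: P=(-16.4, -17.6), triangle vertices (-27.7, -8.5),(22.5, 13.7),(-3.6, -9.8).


Cross products: AB x AP = -707.68, BC x BP = -97.22, CA x CP = 204.62
All same sign? no

No, outside


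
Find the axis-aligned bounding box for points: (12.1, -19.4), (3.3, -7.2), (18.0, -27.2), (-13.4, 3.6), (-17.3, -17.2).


x range: [-17.3, 18]
y range: [-27.2, 3.6]
Bounding box: (-17.3,-27.2) to (18,3.6)

(-17.3,-27.2) to (18,3.6)


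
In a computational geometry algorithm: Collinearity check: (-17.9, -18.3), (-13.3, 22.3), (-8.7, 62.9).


Cross product: ((-13.3)-(-17.9))*(62.9-(-18.3)) - (22.3-(-18.3))*((-8.7)-(-17.9))
= 0

Yes, collinear


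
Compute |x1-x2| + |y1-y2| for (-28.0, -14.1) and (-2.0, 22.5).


|(-28)-(-2)| + |(-14.1)-22.5| = 26 + 36.6 = 62.6

62.6


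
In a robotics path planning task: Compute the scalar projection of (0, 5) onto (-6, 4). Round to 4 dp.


u.v = 20, |v| = sqrt(52) = 7.2111
Scalar projection = u.v / |v| = 20 / sqrt(52) = 2.7735

2.7735


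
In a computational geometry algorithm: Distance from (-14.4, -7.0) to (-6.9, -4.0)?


dx=7.5, dy=3
d^2 = 7.5^2 + 3^2 = 65.25
d = sqrt(65.25) = 8.0777

8.0777


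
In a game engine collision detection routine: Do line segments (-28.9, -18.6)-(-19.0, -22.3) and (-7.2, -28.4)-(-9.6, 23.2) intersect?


Cross products: d1=1096.2, d2=594.24, d3=-16.73, d4=485.23
d1*d2 < 0 and d3*d4 < 0? no

No, they don't intersect


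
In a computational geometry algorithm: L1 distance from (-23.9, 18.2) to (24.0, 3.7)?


|(-23.9)-24| + |18.2-3.7| = 47.9 + 14.5 = 62.4

62.4


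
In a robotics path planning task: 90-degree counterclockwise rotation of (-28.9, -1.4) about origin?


90° CCW: (x,y) -> (-y, x)
(-28.9,-1.4) -> (1.4, -28.9)

(1.4, -28.9)


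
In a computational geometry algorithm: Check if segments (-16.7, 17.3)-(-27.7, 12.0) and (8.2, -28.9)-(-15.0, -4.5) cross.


Cross products: d1=-464.28, d2=-72.92, d3=640.17, d4=248.81
d1*d2 < 0 and d3*d4 < 0? no

No, they don't intersect


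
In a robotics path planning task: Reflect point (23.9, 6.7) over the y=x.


Reflection over y=x: (x,y) -> (y,x)
(23.9, 6.7) -> (6.7, 23.9)

(6.7, 23.9)


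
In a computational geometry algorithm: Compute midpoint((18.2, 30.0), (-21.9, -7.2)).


M = ((18.2+(-21.9))/2, (30+(-7.2))/2)
= (-1.85, 11.4)

(-1.85, 11.4)


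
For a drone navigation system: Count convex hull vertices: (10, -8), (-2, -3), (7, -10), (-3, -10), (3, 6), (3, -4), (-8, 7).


Convex hull vertices (CCW): (-8, 7), (-3, -10), (7, -10), (10, -8), (3, 6)
Count = 5

5


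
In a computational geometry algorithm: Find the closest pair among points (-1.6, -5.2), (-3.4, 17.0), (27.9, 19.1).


d(P0,P1) = 22.2729, d(P0,P2) = 38.2196, d(P1,P2) = 31.3704
Closest: P0 and P1

Closest pair: (-1.6, -5.2) and (-3.4, 17.0), distance = 22.2729


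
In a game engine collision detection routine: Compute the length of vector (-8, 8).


|u| = sqrt((-8)^2 + 8^2) = sqrt(128) = 11.3137

11.3137


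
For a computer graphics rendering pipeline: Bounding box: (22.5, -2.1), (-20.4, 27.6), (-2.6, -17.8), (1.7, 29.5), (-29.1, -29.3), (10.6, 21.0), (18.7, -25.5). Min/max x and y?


x range: [-29.1, 22.5]
y range: [-29.3, 29.5]
Bounding box: (-29.1,-29.3) to (22.5,29.5)

(-29.1,-29.3) to (22.5,29.5)


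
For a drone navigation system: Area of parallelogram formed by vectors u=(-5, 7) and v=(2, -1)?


|u x v| = |(-5)*(-1) - 7*2|
= |5 - 14| = 9

9


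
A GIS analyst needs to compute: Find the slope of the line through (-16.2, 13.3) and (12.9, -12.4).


slope = (y2-y1)/(x2-x1) = ((-12.4)-13.3)/(12.9-(-16.2)) = (-25.7)/29.1 = -0.8832

-0.8832


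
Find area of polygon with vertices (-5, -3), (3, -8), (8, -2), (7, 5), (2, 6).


Shoelace sum: ((-5)*(-8) - 3*(-3)) + (3*(-2) - 8*(-8)) + (8*5 - 7*(-2)) + (7*6 - 2*5) + (2*(-3) - (-5)*6)
= 217
Area = |217|/2 = 108.5

108.5


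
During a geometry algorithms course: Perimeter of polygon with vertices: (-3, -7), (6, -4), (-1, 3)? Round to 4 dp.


Sides: (-3, -7)->(6, -4): sqrt(90) = 9.486833, (6, -4)->(-1, 3): sqrt(98) = 9.899495, (-1, 3)->(-3, -7): sqrt(104) = 10.198039
Sum = 29.584367
Perimeter = 29.5844

29.5844


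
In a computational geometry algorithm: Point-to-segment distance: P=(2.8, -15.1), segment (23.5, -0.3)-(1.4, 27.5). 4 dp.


Project P onto AB: t = 0.0365 (clamped to [0,1])
Closest point on segment: (22.6934, 0.7146)
Distance: 25.4136

25.4136


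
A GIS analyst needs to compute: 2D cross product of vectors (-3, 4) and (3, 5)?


u x v = u_x*v_y - u_y*v_x = (-3)*5 - 4*3
= (-15) - 12 = -27

-27


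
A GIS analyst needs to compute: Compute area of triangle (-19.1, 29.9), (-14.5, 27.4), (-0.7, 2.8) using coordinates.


Area = |x_A(y_B-y_C) + x_B(y_C-y_A) + x_C(y_A-y_B)|/2
= |(-469.86) + 392.95 + (-1.75)|/2
= 78.66/2 = 39.33

39.33


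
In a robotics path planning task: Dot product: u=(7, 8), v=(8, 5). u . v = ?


u . v = u_x*v_x + u_y*v_y = 7*8 + 8*5
= 56 + 40 = 96

96


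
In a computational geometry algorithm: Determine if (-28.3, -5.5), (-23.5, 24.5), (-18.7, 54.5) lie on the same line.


Cross product: ((-23.5)-(-28.3))*(54.5-(-5.5)) - (24.5-(-5.5))*((-18.7)-(-28.3))
= 0

Yes, collinear


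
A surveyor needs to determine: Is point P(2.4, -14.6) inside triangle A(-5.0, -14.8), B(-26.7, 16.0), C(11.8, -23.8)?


Cross products: AB x AP = -232.26, BC x BP = -19.92, CA x CP = -69.96
All same sign? yes

Yes, inside


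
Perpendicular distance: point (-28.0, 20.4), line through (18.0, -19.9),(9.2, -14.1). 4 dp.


|cross product| = 87.84
|line direction| = sqrt(111.08) = 10.5394
Distance = 87.84/sqrt(111.08) = 8.3344

8.3344


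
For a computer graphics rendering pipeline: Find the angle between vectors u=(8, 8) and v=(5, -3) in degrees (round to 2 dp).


u.v = 16, |u| = sqrt(128) = 11.3137, |v| = sqrt(34) = 5.831
cos(theta) = u.v/(|u||v|) = 16/sqrt(4352) = 0.242536
theta = acos(0.242536) = 75.96 degrees

75.96 degrees


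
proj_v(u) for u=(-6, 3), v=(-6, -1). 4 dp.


u.v = 33, |v| = sqrt(37) = 6.0828
Scalar projection = u.v / |v| = 33 / sqrt(37) = 5.4252

5.4252


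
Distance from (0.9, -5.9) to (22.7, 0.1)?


dx=21.8, dy=6
d^2 = 21.8^2 + 6^2 = 511.24
d = sqrt(511.24) = 22.6106

22.6106


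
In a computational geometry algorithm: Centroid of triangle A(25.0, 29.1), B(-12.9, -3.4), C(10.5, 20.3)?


Centroid = ((x_A+x_B+x_C)/3, (y_A+y_B+y_C)/3)
= ((25+(-12.9)+10.5)/3, (29.1+(-3.4)+20.3)/3)
= (7.5333, 15.3333)

(7.5333, 15.3333)


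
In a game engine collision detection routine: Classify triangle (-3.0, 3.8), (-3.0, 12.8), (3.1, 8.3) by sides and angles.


Side lengths squared: AB^2=81, BC^2=57.46, CA^2=57.46
Sorted: [57.46, 57.46, 81]
By sides: Isosceles, By angles: Acute

Isosceles, Acute


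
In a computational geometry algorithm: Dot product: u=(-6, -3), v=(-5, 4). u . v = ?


u . v = u_x*v_x + u_y*v_y = (-6)*(-5) + (-3)*4
= 30 + (-12) = 18

18


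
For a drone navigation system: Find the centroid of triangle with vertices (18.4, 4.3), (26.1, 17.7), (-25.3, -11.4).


Centroid = ((x_A+x_B+x_C)/3, (y_A+y_B+y_C)/3)
= ((18.4+26.1+(-25.3))/3, (4.3+17.7+(-11.4))/3)
= (6.4, 3.5333)

(6.4, 3.5333)


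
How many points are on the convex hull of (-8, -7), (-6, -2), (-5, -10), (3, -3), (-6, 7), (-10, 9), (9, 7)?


Convex hull vertices (CCW): (-10, 9), (-8, -7), (-5, -10), (3, -3), (9, 7)
Count = 5

5


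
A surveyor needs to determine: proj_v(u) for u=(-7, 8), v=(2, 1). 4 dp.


u.v = -6, |v| = sqrt(5) = 2.2361
Scalar projection = u.v / |v| = -6 / sqrt(5) = -2.6833

-2.6833


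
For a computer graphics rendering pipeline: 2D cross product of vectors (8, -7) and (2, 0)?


u x v = u_x*v_y - u_y*v_x = 8*0 - (-7)*2
= 0 - (-14) = 14

14


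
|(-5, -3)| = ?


|u| = sqrt((-5)^2 + (-3)^2) = sqrt(34) = 5.831

5.831


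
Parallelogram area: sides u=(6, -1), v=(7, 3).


|u x v| = |6*3 - (-1)*7|
= |18 - (-7)| = 25

25


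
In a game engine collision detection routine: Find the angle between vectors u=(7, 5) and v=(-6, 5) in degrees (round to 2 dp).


u.v = -17, |u| = sqrt(74) = 8.6023, |v| = sqrt(61) = 7.8102
cos(theta) = u.v/(|u||v|) = -17/sqrt(4514) = -0.253028
theta = acos(-0.253028) = 104.66 degrees

104.66 degrees


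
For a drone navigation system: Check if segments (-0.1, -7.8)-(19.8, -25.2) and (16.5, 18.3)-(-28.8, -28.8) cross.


Cross products: d1=400.47, d2=2125.98, d3=808.23, d4=-917.28
d1*d2 < 0 and d3*d4 < 0? no

No, they don't intersect


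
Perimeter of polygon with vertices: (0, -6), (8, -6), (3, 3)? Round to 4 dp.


Sides: (0, -6)->(8, -6): sqrt(64) = 8, (8, -6)->(3, 3): sqrt(106) = 10.29563, (3, 3)->(0, -6): sqrt(90) = 9.486833
Sum = 27.782463
Perimeter = 27.7825

27.7825


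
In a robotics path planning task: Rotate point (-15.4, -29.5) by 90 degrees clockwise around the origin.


90° CW: (x,y) -> (y, -x)
(-15.4,-29.5) -> (-29.5, 15.4)

(-29.5, 15.4)


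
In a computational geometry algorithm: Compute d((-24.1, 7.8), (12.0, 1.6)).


dx=36.1, dy=-6.2
d^2 = 36.1^2 + (-6.2)^2 = 1341.65
d = sqrt(1341.65) = 36.6285

36.6285


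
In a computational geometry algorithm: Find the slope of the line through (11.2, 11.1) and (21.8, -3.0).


slope = (y2-y1)/(x2-x1) = ((-3)-11.1)/(21.8-11.2) = (-14.1)/10.6 = -1.3302

-1.3302


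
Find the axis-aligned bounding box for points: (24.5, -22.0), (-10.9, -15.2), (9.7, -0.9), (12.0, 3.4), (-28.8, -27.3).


x range: [-28.8, 24.5]
y range: [-27.3, 3.4]
Bounding box: (-28.8,-27.3) to (24.5,3.4)

(-28.8,-27.3) to (24.5,3.4)


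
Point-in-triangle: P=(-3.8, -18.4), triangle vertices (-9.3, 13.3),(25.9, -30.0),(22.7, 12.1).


Cross products: AB x AP = -877.69, BC x BP = 1213.25, CA x CP = 1007.8
All same sign? no

No, outside


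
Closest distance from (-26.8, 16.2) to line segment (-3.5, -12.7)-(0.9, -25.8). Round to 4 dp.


Project P onto AB: t = 0 (clamped to [0,1])
Closest point on segment: (-3.5, -12.7)
Distance: 37.1228

37.1228


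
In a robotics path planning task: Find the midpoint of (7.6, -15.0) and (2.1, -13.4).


M = ((7.6+2.1)/2, ((-15)+(-13.4))/2)
= (4.85, -14.2)

(4.85, -14.2)


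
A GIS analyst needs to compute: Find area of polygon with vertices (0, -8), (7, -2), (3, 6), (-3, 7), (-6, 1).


Shoelace sum: (0*(-2) - 7*(-8)) + (7*6 - 3*(-2)) + (3*7 - (-3)*6) + ((-3)*1 - (-6)*7) + ((-6)*(-8) - 0*1)
= 230
Area = |230|/2 = 115

115


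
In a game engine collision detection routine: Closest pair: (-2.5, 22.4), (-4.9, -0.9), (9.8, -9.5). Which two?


d(P0,P1) = 23.4233, d(P0,P2) = 34.1892, d(P1,P2) = 17.0309
Closest: P1 and P2

Closest pair: (-4.9, -0.9) and (9.8, -9.5), distance = 17.0309


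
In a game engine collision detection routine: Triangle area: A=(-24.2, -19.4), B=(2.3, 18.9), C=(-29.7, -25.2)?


Area = |x_A(y_B-y_C) + x_B(y_C-y_A) + x_C(y_A-y_B)|/2
= |(-1067.22) + (-13.34) + 1137.51|/2
= 56.95/2 = 28.475

28.475


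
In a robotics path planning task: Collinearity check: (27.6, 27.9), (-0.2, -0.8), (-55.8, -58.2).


Cross product: ((-0.2)-27.6)*((-58.2)-27.9) - ((-0.8)-27.9)*((-55.8)-27.6)
= 0

Yes, collinear


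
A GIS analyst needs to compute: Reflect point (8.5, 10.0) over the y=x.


Reflection over y=x: (x,y) -> (y,x)
(8.5, 10) -> (10, 8.5)

(10, 8.5)


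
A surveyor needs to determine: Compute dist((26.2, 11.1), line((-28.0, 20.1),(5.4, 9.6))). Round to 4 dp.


|cross product| = 268.5
|line direction| = sqrt(1225.81) = 35.0116
Distance = 268.5/sqrt(1225.81) = 7.6689

7.6689


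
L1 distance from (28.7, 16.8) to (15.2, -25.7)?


|28.7-15.2| + |16.8-(-25.7)| = 13.5 + 42.5 = 56

56


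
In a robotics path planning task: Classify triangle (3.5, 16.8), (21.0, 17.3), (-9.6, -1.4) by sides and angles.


Side lengths squared: AB^2=306.5, BC^2=1286.05, CA^2=502.85
Sorted: [306.5, 502.85, 1286.05]
By sides: Scalene, By angles: Obtuse

Scalene, Obtuse


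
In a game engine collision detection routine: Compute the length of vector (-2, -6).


|u| = sqrt((-2)^2 + (-6)^2) = sqrt(40) = 6.3246

6.3246


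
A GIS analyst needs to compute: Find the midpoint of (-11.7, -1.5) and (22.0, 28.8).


M = (((-11.7)+22)/2, ((-1.5)+28.8)/2)
= (5.15, 13.65)

(5.15, 13.65)


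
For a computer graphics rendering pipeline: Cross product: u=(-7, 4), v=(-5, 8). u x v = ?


u x v = u_x*v_y - u_y*v_x = (-7)*8 - 4*(-5)
= (-56) - (-20) = -36

-36


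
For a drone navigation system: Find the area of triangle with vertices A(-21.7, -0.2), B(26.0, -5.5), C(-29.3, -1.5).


Area = |x_A(y_B-y_C) + x_B(y_C-y_A) + x_C(y_A-y_B)|/2
= |86.8 + (-33.8) + (-155.29)|/2
= 102.29/2 = 51.145

51.145


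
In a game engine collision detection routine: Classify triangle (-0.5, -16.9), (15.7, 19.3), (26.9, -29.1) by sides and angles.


Side lengths squared: AB^2=1572.88, BC^2=2468, CA^2=899.6
Sorted: [899.6, 1572.88, 2468]
By sides: Scalene, By angles: Acute

Scalene, Acute


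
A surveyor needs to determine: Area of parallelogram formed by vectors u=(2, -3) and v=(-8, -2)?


|u x v| = |2*(-2) - (-3)*(-8)|
= |(-4) - 24| = 28

28


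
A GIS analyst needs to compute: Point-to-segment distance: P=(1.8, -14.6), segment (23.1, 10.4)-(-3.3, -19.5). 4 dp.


Project P onto AB: t = 0.8233 (clamped to [0,1])
Closest point on segment: (1.3653, -14.2162)
Distance: 0.5799

0.5799


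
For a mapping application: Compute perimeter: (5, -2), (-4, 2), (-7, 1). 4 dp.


Sides: (5, -2)->(-4, 2): sqrt(97) = 9.848858, (-4, 2)->(-7, 1): sqrt(10) = 3.162278, (-7, 1)->(5, -2): sqrt(153) = 12.369317
Sum = 25.380453
Perimeter = 25.3805

25.3805


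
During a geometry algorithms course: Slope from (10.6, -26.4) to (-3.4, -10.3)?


slope = (y2-y1)/(x2-x1) = ((-10.3)-(-26.4))/((-3.4)-10.6) = 16.1/(-14) = -1.15

-1.15


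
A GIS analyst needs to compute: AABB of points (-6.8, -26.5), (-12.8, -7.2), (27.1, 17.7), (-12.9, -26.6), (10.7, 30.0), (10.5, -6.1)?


x range: [-12.9, 27.1]
y range: [-26.6, 30]
Bounding box: (-12.9,-26.6) to (27.1,30)

(-12.9,-26.6) to (27.1,30)


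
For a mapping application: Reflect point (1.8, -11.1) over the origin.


Reflection over origin: (x,y) -> (-x,-y)
(1.8, -11.1) -> (-1.8, 11.1)

(-1.8, 11.1)


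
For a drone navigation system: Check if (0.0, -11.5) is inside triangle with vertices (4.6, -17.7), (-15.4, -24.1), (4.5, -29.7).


Cross products: AB x AP = -153.44, BC x BP = 336.98, CA x CP = 55.82
All same sign? no

No, outside


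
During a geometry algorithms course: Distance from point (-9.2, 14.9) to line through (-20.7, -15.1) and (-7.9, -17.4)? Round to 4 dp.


|cross product| = 410.45
|line direction| = sqrt(169.13) = 13.005
Distance = 410.45/sqrt(169.13) = 31.5609

31.5609


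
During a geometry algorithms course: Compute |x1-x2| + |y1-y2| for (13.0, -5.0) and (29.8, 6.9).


|13-29.8| + |(-5)-6.9| = 16.8 + 11.9 = 28.7

28.7


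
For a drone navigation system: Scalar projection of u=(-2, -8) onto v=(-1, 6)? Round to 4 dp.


u.v = -46, |v| = sqrt(37) = 6.0828
Scalar projection = u.v / |v| = -46 / sqrt(37) = -7.5624

-7.5624


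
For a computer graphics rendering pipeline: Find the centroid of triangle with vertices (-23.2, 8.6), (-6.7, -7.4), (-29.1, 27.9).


Centroid = ((x_A+x_B+x_C)/3, (y_A+y_B+y_C)/3)
= (((-23.2)+(-6.7)+(-29.1))/3, (8.6+(-7.4)+27.9)/3)
= (-19.6667, 9.7)

(-19.6667, 9.7)


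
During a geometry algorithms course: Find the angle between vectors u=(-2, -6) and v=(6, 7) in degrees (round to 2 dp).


u.v = -54, |u| = sqrt(40) = 6.3246, |v| = sqrt(85) = 9.2195
cos(theta) = u.v/(|u||v|) = -54/sqrt(3400) = -0.926092
theta = acos(-0.926092) = 157.83 degrees

157.83 degrees


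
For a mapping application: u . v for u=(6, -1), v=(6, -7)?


u . v = u_x*v_x + u_y*v_y = 6*6 + (-1)*(-7)
= 36 + 7 = 43

43


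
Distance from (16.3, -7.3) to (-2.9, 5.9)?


dx=-19.2, dy=13.2
d^2 = (-19.2)^2 + 13.2^2 = 542.88
d = sqrt(542.88) = 23.2998

23.2998


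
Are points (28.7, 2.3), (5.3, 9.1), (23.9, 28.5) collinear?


Cross product: (5.3-28.7)*(28.5-2.3) - (9.1-2.3)*(23.9-28.7)
= -580.44

No, not collinear


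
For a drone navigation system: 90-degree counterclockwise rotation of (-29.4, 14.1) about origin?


90° CCW: (x,y) -> (-y, x)
(-29.4,14.1) -> (-14.1, -29.4)

(-14.1, -29.4)


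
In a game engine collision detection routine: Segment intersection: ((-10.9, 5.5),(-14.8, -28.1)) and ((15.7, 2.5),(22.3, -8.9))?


Cross products: d1=-283.44, d2=-549.66, d3=905.46, d4=1171.68
d1*d2 < 0 and d3*d4 < 0? no

No, they don't intersect


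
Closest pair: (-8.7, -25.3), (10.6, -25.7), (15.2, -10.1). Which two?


d(P0,P1) = 19.3041, d(P0,P2) = 28.324, d(P1,P2) = 16.2641
Closest: P1 and P2

Closest pair: (10.6, -25.7) and (15.2, -10.1), distance = 16.2641


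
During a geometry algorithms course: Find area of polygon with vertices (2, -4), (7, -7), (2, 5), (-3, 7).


Shoelace sum: (2*(-7) - 7*(-4)) + (7*5 - 2*(-7)) + (2*7 - (-3)*5) + ((-3)*(-4) - 2*7)
= 90
Area = |90|/2 = 45

45


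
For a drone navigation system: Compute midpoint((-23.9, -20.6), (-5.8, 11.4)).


M = (((-23.9)+(-5.8))/2, ((-20.6)+11.4)/2)
= (-14.85, -4.6)

(-14.85, -4.6)


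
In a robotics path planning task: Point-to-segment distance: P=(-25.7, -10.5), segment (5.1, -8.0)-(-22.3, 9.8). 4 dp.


Project P onto AB: t = 0.7488 (clamped to [0,1])
Closest point on segment: (-15.4171, 5.3287)
Distance: 18.8755

18.8755


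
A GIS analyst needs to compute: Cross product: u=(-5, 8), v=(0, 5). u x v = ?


u x v = u_x*v_y - u_y*v_x = (-5)*5 - 8*0
= (-25) - 0 = -25

-25


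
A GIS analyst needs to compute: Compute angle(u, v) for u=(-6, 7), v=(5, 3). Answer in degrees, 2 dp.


u.v = -9, |u| = sqrt(85) = 9.2195, |v| = sqrt(34) = 5.831
cos(theta) = u.v/(|u||v|) = -9/sqrt(2890) = -0.167415
theta = acos(-0.167415) = 99.64 degrees

99.64 degrees


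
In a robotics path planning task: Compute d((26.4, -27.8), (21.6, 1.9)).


dx=-4.8, dy=29.7
d^2 = (-4.8)^2 + 29.7^2 = 905.13
d = sqrt(905.13) = 30.0854

30.0854


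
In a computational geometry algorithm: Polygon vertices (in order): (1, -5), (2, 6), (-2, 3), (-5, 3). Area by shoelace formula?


Shoelace sum: (1*6 - 2*(-5)) + (2*3 - (-2)*6) + ((-2)*3 - (-5)*3) + ((-5)*(-5) - 1*3)
= 65
Area = |65|/2 = 32.5

32.5


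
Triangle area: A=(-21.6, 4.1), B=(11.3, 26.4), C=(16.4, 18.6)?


Area = |x_A(y_B-y_C) + x_B(y_C-y_A) + x_C(y_A-y_B)|/2
= |(-168.48) + 163.85 + (-365.72)|/2
= 370.35/2 = 185.175

185.175


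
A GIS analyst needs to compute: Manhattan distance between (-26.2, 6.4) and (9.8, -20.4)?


|(-26.2)-9.8| + |6.4-(-20.4)| = 36 + 26.8 = 62.8

62.8


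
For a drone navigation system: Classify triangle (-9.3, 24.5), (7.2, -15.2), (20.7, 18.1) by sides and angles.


Side lengths squared: AB^2=1848.34, BC^2=1291.14, CA^2=940.96
Sorted: [940.96, 1291.14, 1848.34]
By sides: Scalene, By angles: Acute

Scalene, Acute


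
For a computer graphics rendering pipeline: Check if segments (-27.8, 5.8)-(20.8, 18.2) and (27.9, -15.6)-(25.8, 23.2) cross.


Cross products: d1=2116.22, d2=204.5, d3=-1730.72, d4=181
d1*d2 < 0 and d3*d4 < 0? no

No, they don't intersect


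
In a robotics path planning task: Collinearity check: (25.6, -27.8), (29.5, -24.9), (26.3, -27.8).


Cross product: (29.5-25.6)*((-27.8)-(-27.8)) - ((-24.9)-(-27.8))*(26.3-25.6)
= -2.03

No, not collinear


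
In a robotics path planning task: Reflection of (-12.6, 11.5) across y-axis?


Reflection over y-axis: (x,y) -> (-x,y)
(-12.6, 11.5) -> (12.6, 11.5)

(12.6, 11.5)


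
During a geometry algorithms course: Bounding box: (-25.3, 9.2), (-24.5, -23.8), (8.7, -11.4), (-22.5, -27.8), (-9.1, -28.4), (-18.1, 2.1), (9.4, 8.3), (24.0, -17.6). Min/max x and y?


x range: [-25.3, 24]
y range: [-28.4, 9.2]
Bounding box: (-25.3,-28.4) to (24,9.2)

(-25.3,-28.4) to (24,9.2)


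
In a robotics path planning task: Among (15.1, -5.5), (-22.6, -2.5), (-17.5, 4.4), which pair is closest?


d(P0,P1) = 37.8192, d(P0,P2) = 34.0701, d(P1,P2) = 8.5802
Closest: P1 and P2

Closest pair: (-22.6, -2.5) and (-17.5, 4.4), distance = 8.5802


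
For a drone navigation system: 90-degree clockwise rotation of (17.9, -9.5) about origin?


90° CW: (x,y) -> (y, -x)
(17.9,-9.5) -> (-9.5, -17.9)

(-9.5, -17.9)


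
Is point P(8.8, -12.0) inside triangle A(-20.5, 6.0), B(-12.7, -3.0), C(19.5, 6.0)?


Cross products: AB x AP = 123.3, BC x BP = -483.3, CA x CP = 720
All same sign? no

No, outside


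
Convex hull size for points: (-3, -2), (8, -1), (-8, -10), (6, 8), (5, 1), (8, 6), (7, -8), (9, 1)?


Convex hull vertices (CCW): (-8, -10), (7, -8), (9, 1), (8, 6), (6, 8), (-3, -2)
Count = 6

6


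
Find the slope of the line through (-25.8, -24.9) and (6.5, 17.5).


slope = (y2-y1)/(x2-x1) = (17.5-(-24.9))/(6.5-(-25.8)) = 42.4/32.3 = 1.3127

1.3127


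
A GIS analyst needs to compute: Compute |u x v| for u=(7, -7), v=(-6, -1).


|u x v| = |7*(-1) - (-7)*(-6)|
= |(-7) - 42| = 49

49


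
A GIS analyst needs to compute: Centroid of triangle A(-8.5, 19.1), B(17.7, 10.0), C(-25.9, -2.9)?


Centroid = ((x_A+x_B+x_C)/3, (y_A+y_B+y_C)/3)
= (((-8.5)+17.7+(-25.9))/3, (19.1+10+(-2.9))/3)
= (-5.5667, 8.7333)

(-5.5667, 8.7333)


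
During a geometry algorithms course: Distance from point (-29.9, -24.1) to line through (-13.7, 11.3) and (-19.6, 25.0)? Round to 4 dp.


|cross product| = 430.8
|line direction| = sqrt(222.5) = 14.9164
Distance = 430.8/sqrt(222.5) = 28.8809

28.8809


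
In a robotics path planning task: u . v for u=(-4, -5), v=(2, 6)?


u . v = u_x*v_x + u_y*v_y = (-4)*2 + (-5)*6
= (-8) + (-30) = -38

-38


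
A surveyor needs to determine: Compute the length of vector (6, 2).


|u| = sqrt(6^2 + 2^2) = sqrt(40) = 6.3246

6.3246


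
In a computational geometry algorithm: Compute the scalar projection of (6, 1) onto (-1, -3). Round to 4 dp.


u.v = -9, |v| = sqrt(10) = 3.1623
Scalar projection = u.v / |v| = -9 / sqrt(10) = -2.846

-2.846


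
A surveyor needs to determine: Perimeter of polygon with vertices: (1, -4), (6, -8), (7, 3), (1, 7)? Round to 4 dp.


Sides: (1, -4)->(6, -8): sqrt(41) = 6.403124, (6, -8)->(7, 3): sqrt(122) = 11.045361, (7, 3)->(1, 7): sqrt(52) = 7.211103, (1, 7)->(1, -4): sqrt(121) = 11
Sum = 35.659588
Perimeter = 35.6596

35.6596


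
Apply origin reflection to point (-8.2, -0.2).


Reflection over origin: (x,y) -> (-x,-y)
(-8.2, -0.2) -> (8.2, 0.2)

(8.2, 0.2)


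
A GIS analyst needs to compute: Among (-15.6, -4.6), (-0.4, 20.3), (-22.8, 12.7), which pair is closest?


d(P0,P1) = 29.1728, d(P0,P2) = 18.7385, d(P1,P2) = 23.6542
Closest: P0 and P2

Closest pair: (-15.6, -4.6) and (-22.8, 12.7), distance = 18.7385


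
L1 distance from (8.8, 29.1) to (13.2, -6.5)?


|8.8-13.2| + |29.1-(-6.5)| = 4.4 + 35.6 = 40

40


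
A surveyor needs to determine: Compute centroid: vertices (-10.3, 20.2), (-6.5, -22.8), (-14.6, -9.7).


Centroid = ((x_A+x_B+x_C)/3, (y_A+y_B+y_C)/3)
= (((-10.3)+(-6.5)+(-14.6))/3, (20.2+(-22.8)+(-9.7))/3)
= (-10.4667, -4.1)

(-10.4667, -4.1)


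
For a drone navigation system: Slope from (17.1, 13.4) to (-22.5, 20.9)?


slope = (y2-y1)/(x2-x1) = (20.9-13.4)/((-22.5)-17.1) = 7.5/(-39.6) = -0.1894

-0.1894


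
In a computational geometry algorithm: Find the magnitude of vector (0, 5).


|u| = sqrt(0^2 + 5^2) = sqrt(25) = 5

5


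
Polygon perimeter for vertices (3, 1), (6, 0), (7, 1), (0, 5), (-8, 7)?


Sides: (3, 1)->(6, 0): sqrt(10) = 3.162278, (6, 0)->(7, 1): sqrt(2) = 1.414214, (7, 1)->(0, 5): sqrt(65) = 8.062258, (0, 5)->(-8, 7): sqrt(68) = 8.246211, (-8, 7)->(3, 1): sqrt(157) = 12.529964
Sum = 33.414925
Perimeter = 33.4149

33.4149


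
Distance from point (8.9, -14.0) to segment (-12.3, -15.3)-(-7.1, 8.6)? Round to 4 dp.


Project P onto AB: t = 0.2362 (clamped to [0,1])
Closest point on segment: (-11.0717, -9.6547)
Distance: 20.439

20.439


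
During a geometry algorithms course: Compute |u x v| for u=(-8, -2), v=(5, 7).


|u x v| = |(-8)*7 - (-2)*5|
= |(-56) - (-10)| = 46

46


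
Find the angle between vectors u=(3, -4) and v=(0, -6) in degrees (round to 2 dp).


u.v = 24, |u| = sqrt(25) = 5, |v| = sqrt(36) = 6
cos(theta) = u.v/(|u||v|) = 24/sqrt(900) = 0.8
theta = acos(0.8) = 36.87 degrees

36.87 degrees


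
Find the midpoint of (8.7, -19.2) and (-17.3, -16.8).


M = ((8.7+(-17.3))/2, ((-19.2)+(-16.8))/2)
= (-4.3, -18)

(-4.3, -18)


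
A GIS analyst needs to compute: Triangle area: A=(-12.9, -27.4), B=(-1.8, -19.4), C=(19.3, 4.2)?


Area = |x_A(y_B-y_C) + x_B(y_C-y_A) + x_C(y_A-y_B)|/2
= |304.44 + (-56.88) + (-154.4)|/2
= 93.16/2 = 46.58

46.58


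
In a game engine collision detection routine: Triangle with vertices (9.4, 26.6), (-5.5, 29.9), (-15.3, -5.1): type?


Side lengths squared: AB^2=232.9, BC^2=1321.04, CA^2=1614.98
Sorted: [232.9, 1321.04, 1614.98]
By sides: Scalene, By angles: Obtuse

Scalene, Obtuse


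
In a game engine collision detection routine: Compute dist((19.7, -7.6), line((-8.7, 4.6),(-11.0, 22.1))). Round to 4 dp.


|cross product| = 468.94
|line direction| = sqrt(311.54) = 17.6505
Distance = 468.94/sqrt(311.54) = 26.5681

26.5681


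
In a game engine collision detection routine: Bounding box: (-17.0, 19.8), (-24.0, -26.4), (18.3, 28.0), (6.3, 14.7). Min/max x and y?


x range: [-24, 18.3]
y range: [-26.4, 28]
Bounding box: (-24,-26.4) to (18.3,28)

(-24,-26.4) to (18.3,28)


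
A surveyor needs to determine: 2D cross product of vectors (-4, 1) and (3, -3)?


u x v = u_x*v_y - u_y*v_x = (-4)*(-3) - 1*3
= 12 - 3 = 9

9


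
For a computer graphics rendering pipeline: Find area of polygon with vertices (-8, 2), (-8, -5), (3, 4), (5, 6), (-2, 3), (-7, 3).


Shoelace sum: ((-8)*(-5) - (-8)*2) + ((-8)*4 - 3*(-5)) + (3*6 - 5*4) + (5*3 - (-2)*6) + ((-2)*3 - (-7)*3) + ((-7)*2 - (-8)*3)
= 89
Area = |89|/2 = 44.5

44.5


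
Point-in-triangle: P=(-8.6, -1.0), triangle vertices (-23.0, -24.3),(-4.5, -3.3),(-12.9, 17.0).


Cross products: AB x AP = 128.65, BC x BP = 63.91, CA x CP = 359.39
All same sign? yes

Yes, inside


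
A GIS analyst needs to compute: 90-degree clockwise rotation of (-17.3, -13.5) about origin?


90° CW: (x,y) -> (y, -x)
(-17.3,-13.5) -> (-13.5, 17.3)

(-13.5, 17.3)


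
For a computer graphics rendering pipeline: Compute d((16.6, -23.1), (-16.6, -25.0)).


dx=-33.2, dy=-1.9
d^2 = (-33.2)^2 + (-1.9)^2 = 1105.85
d = sqrt(1105.85) = 33.2543

33.2543


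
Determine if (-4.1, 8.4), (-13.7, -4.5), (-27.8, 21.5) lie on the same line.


Cross product: ((-13.7)-(-4.1))*(21.5-8.4) - ((-4.5)-8.4)*((-27.8)-(-4.1))
= -431.49

No, not collinear


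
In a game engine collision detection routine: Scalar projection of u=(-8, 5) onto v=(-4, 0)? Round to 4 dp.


u.v = 32, |v| = sqrt(16) = 4
Scalar projection = u.v / |v| = 32 / sqrt(16) = 8

8


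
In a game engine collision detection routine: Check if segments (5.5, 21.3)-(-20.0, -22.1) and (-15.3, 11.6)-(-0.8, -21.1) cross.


Cross products: d1=820.81, d2=-642.34, d3=-655.37, d4=807.78
d1*d2 < 0 and d3*d4 < 0? yes

Yes, they intersect


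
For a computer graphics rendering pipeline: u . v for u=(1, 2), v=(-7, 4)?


u . v = u_x*v_x + u_y*v_y = 1*(-7) + 2*4
= (-7) + 8 = 1

1


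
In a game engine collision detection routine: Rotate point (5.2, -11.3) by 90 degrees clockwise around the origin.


90° CW: (x,y) -> (y, -x)
(5.2,-11.3) -> (-11.3, -5.2)

(-11.3, -5.2)


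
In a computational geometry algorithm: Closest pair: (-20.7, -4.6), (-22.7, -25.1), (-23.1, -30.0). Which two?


d(P0,P1) = 20.5973, d(P0,P2) = 25.5131, d(P1,P2) = 4.9163
Closest: P1 and P2

Closest pair: (-22.7, -25.1) and (-23.1, -30.0), distance = 4.9163


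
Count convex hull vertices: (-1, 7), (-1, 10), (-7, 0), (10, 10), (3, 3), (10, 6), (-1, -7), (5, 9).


Convex hull vertices (CCW): (-7, 0), (-1, -7), (10, 6), (10, 10), (-1, 10)
Count = 5

5


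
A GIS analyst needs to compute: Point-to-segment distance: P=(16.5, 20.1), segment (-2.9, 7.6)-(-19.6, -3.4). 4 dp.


Project P onto AB: t = 0 (clamped to [0,1])
Closest point on segment: (-2.9, 7.6)
Distance: 23.0783

23.0783


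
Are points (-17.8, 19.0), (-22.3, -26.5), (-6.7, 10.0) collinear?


Cross product: ((-22.3)-(-17.8))*(10-19) - ((-26.5)-19)*((-6.7)-(-17.8))
= 545.55

No, not collinear


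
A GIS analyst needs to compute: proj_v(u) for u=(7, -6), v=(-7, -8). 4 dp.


u.v = -1, |v| = sqrt(113) = 10.6301
Scalar projection = u.v / |v| = -1 / sqrt(113) = -0.0941

-0.0941


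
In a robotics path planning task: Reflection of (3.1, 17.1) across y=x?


Reflection over y=x: (x,y) -> (y,x)
(3.1, 17.1) -> (17.1, 3.1)

(17.1, 3.1)


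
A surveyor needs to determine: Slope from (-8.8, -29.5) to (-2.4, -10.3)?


slope = (y2-y1)/(x2-x1) = ((-10.3)-(-29.5))/((-2.4)-(-8.8)) = 19.2/6.4 = 3

3


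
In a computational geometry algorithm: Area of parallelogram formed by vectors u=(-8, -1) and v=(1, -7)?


|u x v| = |(-8)*(-7) - (-1)*1|
= |56 - (-1)| = 57

57


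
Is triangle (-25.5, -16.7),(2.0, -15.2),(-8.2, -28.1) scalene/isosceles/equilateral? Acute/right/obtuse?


Side lengths squared: AB^2=758.5, BC^2=270.45, CA^2=429.25
Sorted: [270.45, 429.25, 758.5]
By sides: Scalene, By angles: Obtuse

Scalene, Obtuse


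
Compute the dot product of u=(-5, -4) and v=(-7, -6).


u . v = u_x*v_x + u_y*v_y = (-5)*(-7) + (-4)*(-6)
= 35 + 24 = 59

59


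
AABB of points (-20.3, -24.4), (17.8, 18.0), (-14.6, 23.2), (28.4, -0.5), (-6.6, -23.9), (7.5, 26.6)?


x range: [-20.3, 28.4]
y range: [-24.4, 26.6]
Bounding box: (-20.3,-24.4) to (28.4,26.6)

(-20.3,-24.4) to (28.4,26.6)


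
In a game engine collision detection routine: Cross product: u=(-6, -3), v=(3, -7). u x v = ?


u x v = u_x*v_y - u_y*v_x = (-6)*(-7) - (-3)*3
= 42 - (-9) = 51

51


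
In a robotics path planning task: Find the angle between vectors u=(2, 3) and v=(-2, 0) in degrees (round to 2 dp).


u.v = -4, |u| = sqrt(13) = 3.6056, |v| = sqrt(4) = 2
cos(theta) = u.v/(|u||v|) = -4/sqrt(52) = -0.5547
theta = acos(-0.5547) = 123.69 degrees

123.69 degrees


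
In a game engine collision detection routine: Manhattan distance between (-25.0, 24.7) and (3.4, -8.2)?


|(-25)-3.4| + |24.7-(-8.2)| = 28.4 + 32.9 = 61.3

61.3


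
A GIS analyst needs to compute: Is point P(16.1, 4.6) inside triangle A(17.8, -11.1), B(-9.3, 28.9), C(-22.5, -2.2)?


Cross products: AB x AP = -357.47, BC x BP = 1110.7, CA x CP = 617.58
All same sign? no

No, outside


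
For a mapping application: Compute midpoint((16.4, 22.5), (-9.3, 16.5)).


M = ((16.4+(-9.3))/2, (22.5+16.5)/2)
= (3.55, 19.5)

(3.55, 19.5)


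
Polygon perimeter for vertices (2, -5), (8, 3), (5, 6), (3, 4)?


Sides: (2, -5)->(8, 3): sqrt(100) = 10, (8, 3)->(5, 6): sqrt(18) = 4.242641, (5, 6)->(3, 4): sqrt(8) = 2.828427, (3, 4)->(2, -5): sqrt(82) = 9.055385
Sum = 26.126453
Perimeter = 26.1265

26.1265


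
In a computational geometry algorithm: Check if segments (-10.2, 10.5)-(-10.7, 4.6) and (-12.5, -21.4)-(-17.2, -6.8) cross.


Cross products: d1=-183.51, d2=-148.48, d3=2.38, d4=-32.65
d1*d2 < 0 and d3*d4 < 0? no

No, they don't intersect


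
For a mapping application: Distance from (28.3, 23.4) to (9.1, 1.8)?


dx=-19.2, dy=-21.6
d^2 = (-19.2)^2 + (-21.6)^2 = 835.2
d = sqrt(835.2) = 28.8998

28.8998


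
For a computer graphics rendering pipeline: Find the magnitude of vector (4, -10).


|u| = sqrt(4^2 + (-10)^2) = sqrt(116) = 10.7703

10.7703


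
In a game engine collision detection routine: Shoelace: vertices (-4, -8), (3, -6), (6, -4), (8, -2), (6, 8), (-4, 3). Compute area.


Shoelace sum: ((-4)*(-6) - 3*(-8)) + (3*(-4) - 6*(-6)) + (6*(-2) - 8*(-4)) + (8*8 - 6*(-2)) + (6*3 - (-4)*8) + ((-4)*(-8) - (-4)*3)
= 262
Area = |262|/2 = 131

131


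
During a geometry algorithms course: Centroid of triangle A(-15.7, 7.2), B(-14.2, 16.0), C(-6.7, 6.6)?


Centroid = ((x_A+x_B+x_C)/3, (y_A+y_B+y_C)/3)
= (((-15.7)+(-14.2)+(-6.7))/3, (7.2+16+6.6)/3)
= (-12.2, 9.9333)

(-12.2, 9.9333)


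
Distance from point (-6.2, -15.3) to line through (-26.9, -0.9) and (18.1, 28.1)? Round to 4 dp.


|cross product| = 1248.3
|line direction| = sqrt(2866) = 53.535
Distance = 1248.3/sqrt(2866) = 23.3174

23.3174


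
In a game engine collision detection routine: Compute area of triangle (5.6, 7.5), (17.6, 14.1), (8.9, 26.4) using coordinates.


Area = |x_A(y_B-y_C) + x_B(y_C-y_A) + x_C(y_A-y_B)|/2
= |(-68.88) + 332.64 + (-58.74)|/2
= 205.02/2 = 102.51

102.51


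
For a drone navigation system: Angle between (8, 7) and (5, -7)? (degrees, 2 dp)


u.v = -9, |u| = sqrt(113) = 10.6301, |v| = sqrt(74) = 8.6023
cos(theta) = u.v/(|u||v|) = -9/sqrt(8362) = -0.098421
theta = acos(-0.098421) = 95.65 degrees

95.65 degrees


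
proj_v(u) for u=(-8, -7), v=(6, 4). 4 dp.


u.v = -76, |v| = sqrt(52) = 7.2111
Scalar projection = u.v / |v| = -76 / sqrt(52) = -10.5393

-10.5393


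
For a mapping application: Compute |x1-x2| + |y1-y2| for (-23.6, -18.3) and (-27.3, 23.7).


|(-23.6)-(-27.3)| + |(-18.3)-23.7| = 3.7 + 42 = 45.7

45.7


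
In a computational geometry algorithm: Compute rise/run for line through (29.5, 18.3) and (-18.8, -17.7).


slope = (y2-y1)/(x2-x1) = ((-17.7)-18.3)/((-18.8)-29.5) = (-36)/(-48.3) = 0.7453

0.7453


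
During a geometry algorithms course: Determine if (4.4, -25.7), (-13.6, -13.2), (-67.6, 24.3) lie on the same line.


Cross product: ((-13.6)-4.4)*(24.3-(-25.7)) - ((-13.2)-(-25.7))*((-67.6)-4.4)
= 0

Yes, collinear


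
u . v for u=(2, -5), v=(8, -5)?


u . v = u_x*v_x + u_y*v_y = 2*8 + (-5)*(-5)
= 16 + 25 = 41

41


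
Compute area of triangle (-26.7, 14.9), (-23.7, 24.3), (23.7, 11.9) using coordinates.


Area = |x_A(y_B-y_C) + x_B(y_C-y_A) + x_C(y_A-y_B)|/2
= |(-331.08) + 71.1 + (-222.78)|/2
= 482.76/2 = 241.38

241.38


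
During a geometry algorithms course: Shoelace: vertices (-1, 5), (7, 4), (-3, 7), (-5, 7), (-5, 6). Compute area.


Shoelace sum: ((-1)*4 - 7*5) + (7*7 - (-3)*4) + ((-3)*7 - (-5)*7) + ((-5)*6 - (-5)*7) + ((-5)*5 - (-1)*6)
= 22
Area = |22|/2 = 11

11


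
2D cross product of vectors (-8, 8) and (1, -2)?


u x v = u_x*v_y - u_y*v_x = (-8)*(-2) - 8*1
= 16 - 8 = 8

8


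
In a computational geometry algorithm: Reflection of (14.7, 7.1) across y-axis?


Reflection over y-axis: (x,y) -> (-x,y)
(14.7, 7.1) -> (-14.7, 7.1)

(-14.7, 7.1)


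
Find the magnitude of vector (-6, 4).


|u| = sqrt((-6)^2 + 4^2) = sqrt(52) = 7.2111

7.2111


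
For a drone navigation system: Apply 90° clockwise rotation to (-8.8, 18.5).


90° CW: (x,y) -> (y, -x)
(-8.8,18.5) -> (18.5, 8.8)

(18.5, 8.8)


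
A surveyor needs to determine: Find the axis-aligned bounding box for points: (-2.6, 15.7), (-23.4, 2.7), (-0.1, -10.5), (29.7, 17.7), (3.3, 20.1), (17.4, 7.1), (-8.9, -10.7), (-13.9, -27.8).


x range: [-23.4, 29.7]
y range: [-27.8, 20.1]
Bounding box: (-23.4,-27.8) to (29.7,20.1)

(-23.4,-27.8) to (29.7,20.1)


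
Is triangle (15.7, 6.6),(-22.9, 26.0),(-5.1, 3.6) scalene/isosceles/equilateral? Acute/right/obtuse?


Side lengths squared: AB^2=1866.32, BC^2=818.6, CA^2=441.64
Sorted: [441.64, 818.6, 1866.32]
By sides: Scalene, By angles: Obtuse

Scalene, Obtuse


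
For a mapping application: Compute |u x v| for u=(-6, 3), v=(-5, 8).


|u x v| = |(-6)*8 - 3*(-5)|
= |(-48) - (-15)| = 33

33


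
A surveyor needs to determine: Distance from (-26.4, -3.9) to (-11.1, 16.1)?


dx=15.3, dy=20
d^2 = 15.3^2 + 20^2 = 634.09
d = sqrt(634.09) = 25.1811

25.1811


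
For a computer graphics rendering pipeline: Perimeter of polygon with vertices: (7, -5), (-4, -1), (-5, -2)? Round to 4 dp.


Sides: (7, -5)->(-4, -1): sqrt(137) = 11.7047, (-4, -1)->(-5, -2): sqrt(2) = 1.414214, (-5, -2)->(7, -5): sqrt(153) = 12.369317
Sum = 25.488231
Perimeter = 25.4882

25.4882


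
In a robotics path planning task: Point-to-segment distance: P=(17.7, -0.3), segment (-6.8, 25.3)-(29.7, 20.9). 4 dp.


Project P onto AB: t = 0.745 (clamped to [0,1])
Closest point on segment: (20.3909, 22.0222)
Distance: 22.4838

22.4838


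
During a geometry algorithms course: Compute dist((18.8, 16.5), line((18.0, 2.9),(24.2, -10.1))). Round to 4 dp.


|cross product| = 94.72
|line direction| = sqrt(207.44) = 14.4028
Distance = 94.72/sqrt(207.44) = 6.5765

6.5765


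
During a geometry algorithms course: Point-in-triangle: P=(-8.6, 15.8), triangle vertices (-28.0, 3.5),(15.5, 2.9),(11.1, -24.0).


Cross products: AB x AP = 546.69, BC x BP = -705.05, CA x CP = -1014.43
All same sign? no

No, outside


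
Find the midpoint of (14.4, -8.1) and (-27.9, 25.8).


M = ((14.4+(-27.9))/2, ((-8.1)+25.8)/2)
= (-6.75, 8.85)

(-6.75, 8.85)


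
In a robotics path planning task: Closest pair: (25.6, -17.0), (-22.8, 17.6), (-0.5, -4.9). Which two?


d(P0,P1) = 59.4955, d(P0,P2) = 28.7684, d(P1,P2) = 31.6787
Closest: P0 and P2

Closest pair: (25.6, -17.0) and (-0.5, -4.9), distance = 28.7684


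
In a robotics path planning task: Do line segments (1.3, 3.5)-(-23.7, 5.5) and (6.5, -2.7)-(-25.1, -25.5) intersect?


Cross products: d1=-314.48, d2=-947.68, d3=144.6, d4=777.8
d1*d2 < 0 and d3*d4 < 0? no

No, they don't intersect


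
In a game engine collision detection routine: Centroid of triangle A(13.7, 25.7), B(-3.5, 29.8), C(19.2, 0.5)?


Centroid = ((x_A+x_B+x_C)/3, (y_A+y_B+y_C)/3)
= ((13.7+(-3.5)+19.2)/3, (25.7+29.8+0.5)/3)
= (9.8, 18.6667)

(9.8, 18.6667)


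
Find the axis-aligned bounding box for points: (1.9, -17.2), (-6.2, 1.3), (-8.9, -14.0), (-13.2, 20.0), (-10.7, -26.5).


x range: [-13.2, 1.9]
y range: [-26.5, 20]
Bounding box: (-13.2,-26.5) to (1.9,20)

(-13.2,-26.5) to (1.9,20)


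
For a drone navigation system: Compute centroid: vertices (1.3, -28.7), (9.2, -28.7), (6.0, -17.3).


Centroid = ((x_A+x_B+x_C)/3, (y_A+y_B+y_C)/3)
= ((1.3+9.2+6)/3, ((-28.7)+(-28.7)+(-17.3))/3)
= (5.5, -24.9)

(5.5, -24.9)


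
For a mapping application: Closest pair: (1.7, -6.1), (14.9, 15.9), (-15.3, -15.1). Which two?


d(P0,P1) = 25.6562, d(P0,P2) = 19.2354, d(P1,P2) = 43.2786
Closest: P0 and P2

Closest pair: (1.7, -6.1) and (-15.3, -15.1), distance = 19.2354


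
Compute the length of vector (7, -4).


|u| = sqrt(7^2 + (-4)^2) = sqrt(65) = 8.0623

8.0623


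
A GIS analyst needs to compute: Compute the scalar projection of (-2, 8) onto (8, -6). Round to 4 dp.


u.v = -64, |v| = sqrt(100) = 10
Scalar projection = u.v / |v| = -64 / sqrt(100) = -6.4

-6.4


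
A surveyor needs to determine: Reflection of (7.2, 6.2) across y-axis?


Reflection over y-axis: (x,y) -> (-x,y)
(7.2, 6.2) -> (-7.2, 6.2)

(-7.2, 6.2)


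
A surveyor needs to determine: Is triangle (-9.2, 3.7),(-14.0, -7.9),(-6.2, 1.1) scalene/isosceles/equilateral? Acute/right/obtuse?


Side lengths squared: AB^2=157.6, BC^2=141.84, CA^2=15.76
Sorted: [15.76, 141.84, 157.6]
By sides: Scalene, By angles: Right

Scalene, Right


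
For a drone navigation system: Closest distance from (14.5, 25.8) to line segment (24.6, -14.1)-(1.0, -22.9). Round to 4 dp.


Project P onto AB: t = 0 (clamped to [0,1])
Closest point on segment: (24.6, -14.1)
Distance: 41.1585

41.1585
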